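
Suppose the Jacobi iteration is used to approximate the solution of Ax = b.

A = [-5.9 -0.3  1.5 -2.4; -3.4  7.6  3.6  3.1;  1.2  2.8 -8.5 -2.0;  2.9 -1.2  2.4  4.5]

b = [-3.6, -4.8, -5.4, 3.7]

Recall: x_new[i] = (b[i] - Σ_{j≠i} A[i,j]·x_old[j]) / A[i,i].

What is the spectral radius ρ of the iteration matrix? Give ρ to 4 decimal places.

Diagonal D = diag(-5.9, 7.6, -8.5, 4.5); L, U strict lower/upper.
T_J = -D⁻¹(L+U): T[2,3] = -(-2)/(-8.5) = -0.2353; T[2,2] = 0.
  T[0,:] = [+0.0000  -0.0508  +0.2542  -0.4068]
  T[1,:] = [+0.4474  +0.0000  -0.4737  -0.4079]
  T[2,:] = [+0.1412  +0.3294  +0.0000  -0.2353]
  T[3,:] = [-0.6444  +0.2667  -0.5333  +0.0000]
|roots of det(T-λI)|: 0.7312, 0.5324, 0.5324, 0.5011.
ρ = 0.7312; 0.7312 < 1, so it converges for any x₀.

0.7312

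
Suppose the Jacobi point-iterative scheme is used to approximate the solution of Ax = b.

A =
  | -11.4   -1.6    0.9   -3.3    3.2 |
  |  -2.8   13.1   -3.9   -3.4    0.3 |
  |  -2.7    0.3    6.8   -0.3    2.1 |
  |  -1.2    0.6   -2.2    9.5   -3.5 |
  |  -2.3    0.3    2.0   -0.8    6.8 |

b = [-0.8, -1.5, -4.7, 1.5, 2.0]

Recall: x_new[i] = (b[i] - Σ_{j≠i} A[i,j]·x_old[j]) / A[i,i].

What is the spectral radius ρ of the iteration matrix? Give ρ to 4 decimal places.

0.6689

Split A = D + L + U, D = diag(-11.4, 13.1, 6.8, 9.5, 6.8).
Jacobi T = -D⁻¹(L+U): T[2,0] = -(-2.7)/(6.8) = +0.3971; T[2,2] = 0.
  T[0,:] = [+0.0000  -0.1404  +0.0789  -0.2895  +0.2807]
  T[1,:] = [+0.2137  +0.0000  +0.2977  +0.2595  -0.0229]
  T[2,:] = [+0.3971  -0.0441  +0.0000  +0.0441  -0.3088]
  T[3,:] = [+0.1263  -0.0632  +0.2316  +0.0000  +0.3684]
  T[4,:] = [+0.3382  -0.0441  -0.2941  +0.1176  +0.0000]
eigenvalue magnitudes: 0.6689, 0.4171, 0.4171, 0.3287, 0.0369.
ρ(T) = max|λ| = 0.6689; 0.6689 < 1: convergent.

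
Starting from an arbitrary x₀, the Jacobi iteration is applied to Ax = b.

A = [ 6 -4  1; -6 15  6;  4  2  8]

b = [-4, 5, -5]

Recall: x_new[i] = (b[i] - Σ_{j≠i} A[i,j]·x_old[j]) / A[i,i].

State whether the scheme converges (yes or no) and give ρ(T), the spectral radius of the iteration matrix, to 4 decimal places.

Split A = D + L + U, D = diag(6, 15, 8).
T_J = -D⁻¹(L+U): T[0,2] = -(1)/(6) = -0.1667; T[0,0] = 0.
  T[0,:] = [+0.0000, +0.6667, -0.1667]
  T[1,:] = [+0.4000, +0.0000, -0.4000]
  T[2,:] = [-0.5000, -0.2500, +0.0000]
moduli |λ_i(T)| = 0.7986, 0.4334, 0.4334.
ρ = 0.7986; 0.7986 < 1: convergent.

yes, ρ = 0.7986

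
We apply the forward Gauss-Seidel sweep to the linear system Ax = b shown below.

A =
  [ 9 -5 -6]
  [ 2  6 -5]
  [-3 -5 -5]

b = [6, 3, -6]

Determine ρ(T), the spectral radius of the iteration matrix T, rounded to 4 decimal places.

0.8810

Let D = diag(9, 6, -5); L, U the strict triangles.
GS T = -(D+L)⁻¹U: row 0 first, T[0,1] = -(-5)/(9) = +0.5556; later rows by forward substitution.
  T[0,:] = [+0.0000  +0.5556  +0.6667]
  T[1,:] = [+0.0000  -0.1852  +0.6111]
  T[2,:] = [+0.0000  -0.1481  -1.0111]
|roots of det(T-λI)|: 0.8810, 0.3153, 0.0000.
ρ(T) = max|λ| = 0.8810; 0.8810 < 1 ⇒ converges.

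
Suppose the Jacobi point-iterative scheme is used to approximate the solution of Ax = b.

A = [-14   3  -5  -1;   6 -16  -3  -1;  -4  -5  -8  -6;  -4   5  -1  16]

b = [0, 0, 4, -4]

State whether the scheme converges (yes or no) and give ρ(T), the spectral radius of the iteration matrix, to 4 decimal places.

Split A = D + L + U, D = diag(-14, -16, -8, 16).
Jacobi: T = -D⁻¹(L+U), T[2,0] = -(-4)/(-8) = -0.5000; T[2,2] = 0.
  T[0,:] = [+0.0000 +0.2143 -0.3571 -0.0714]
  T[1,:] = [+0.3750 +0.0000 -0.1875 -0.0625]
  T[2,:] = [-0.5000 -0.6250 +0.0000 -0.7500]
  T[3,:] = [+0.2500 -0.3125 +0.0625 +0.0000]
moduli |λ_i(T)| = 0.6950, 0.5020, 0.5020, 0.1223.
ρ = 0.6950; 0.6950 < 1 ⇒ converges.

yes, ρ = 0.6950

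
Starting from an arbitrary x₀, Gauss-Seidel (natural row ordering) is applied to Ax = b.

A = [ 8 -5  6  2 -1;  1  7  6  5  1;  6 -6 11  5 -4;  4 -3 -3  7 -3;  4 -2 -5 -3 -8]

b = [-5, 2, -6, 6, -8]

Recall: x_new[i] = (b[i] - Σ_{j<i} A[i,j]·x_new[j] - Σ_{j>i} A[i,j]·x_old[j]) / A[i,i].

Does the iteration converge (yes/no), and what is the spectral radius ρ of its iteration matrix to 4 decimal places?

no, ρ = 1.3144

Write A = D+L+U with D = diag(8, 7, 11, 7, -8).
T_GS = -(D+L)⁻¹U: row 0 first, T[0,1] = -(-5)/(8) = +0.6250; later rows by forward substitution.
  T[0,:] = [+0.0000  +0.6250  -0.7500  -0.2500  +0.1250]
  T[1,:] = [+0.0000  -0.0893  -0.7500  -0.6786  -0.1607]
  T[2,:] = [+0.0000  -0.3896  +0.0000  -0.6883  +0.2078]
  T[3,:] = [+0.0000  -0.5624  +0.1071  -0.4429  +0.3773]
  T[4,:] = [+0.0000  +0.7892  -0.2277  +0.6409  -0.1687]
|roots of det(T-λI)|: 1.3144, 0.4261, 0.4261, 0.2187, 0.0000.
ρ(T) = max|λ| = 1.3144; 1.3144 > 1: divergent.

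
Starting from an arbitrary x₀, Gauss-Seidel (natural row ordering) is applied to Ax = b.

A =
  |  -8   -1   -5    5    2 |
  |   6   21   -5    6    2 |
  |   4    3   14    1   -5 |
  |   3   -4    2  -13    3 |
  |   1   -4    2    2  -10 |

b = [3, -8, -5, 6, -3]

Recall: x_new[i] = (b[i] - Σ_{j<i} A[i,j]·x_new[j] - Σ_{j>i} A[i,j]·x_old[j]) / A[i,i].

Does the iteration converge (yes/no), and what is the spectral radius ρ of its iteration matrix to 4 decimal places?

Diagonal D = diag(-8, 21, 14, -13, -10); L, U strict lower/upper.
Gauss-Seidel: T = -(D+L)⁻¹U, row 0 first, T[0,1] = -(-1)/(-8) = -0.1250; later rows by forward substitution.
  T[0,:] = [+0.0000, -0.1250, -0.6250, +0.6250, +0.2500]
  T[1,:] = [+0.0000, +0.0357, +0.4167, -0.4643, -0.1667]
  T[2,:] = [+0.0000, +0.0281, +0.0893, -0.1505, +0.3214]
  T[3,:] = [+0.0000, -0.0355, -0.2587, +0.2639, +0.3892]
  T[4,:] = [+0.0000, -0.0283, -0.2630, +0.2709, +0.2338]
|eigenvalues of T|: 0.5645, 0.0597, 0.0597, 0.0244, 0.0000.
ρ = 0.5645; 0.5645 < 1: convergent.

yes, ρ = 0.5645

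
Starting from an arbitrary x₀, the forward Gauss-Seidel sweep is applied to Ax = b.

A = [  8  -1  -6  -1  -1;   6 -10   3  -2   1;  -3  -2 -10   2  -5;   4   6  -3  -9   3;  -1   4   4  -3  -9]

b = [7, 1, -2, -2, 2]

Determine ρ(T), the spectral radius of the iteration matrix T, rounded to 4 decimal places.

0.9009

A = D + L + U where D = diag(8, -10, -10, -9, -9).
Gauss-Seidel: T = -(D+L)⁻¹U, row 0 first, T[0,1] = -(-1)/(8) = +0.1250; later rows by forward substitution.
  T[0,:] = [+0.0000 +0.1250 +0.7500 +0.1250 +0.1250]
  T[1,:] = [+0.0000 +0.0750 +0.7500 -0.1250 +0.1750]
  T[2,:] = [+0.0000 -0.0525 -0.3750 +0.1875 -0.5725]
  T[3,:] = [+0.0000 +0.1231 +0.9583 -0.0903 +0.6964]
  T[4,:] = [+0.0000 -0.0449 -0.2361 +0.0440 -0.4227]
eigenvalue magnitudes: 0.9009, 0.2451, 0.1648, 0.0076, 0.0000.
spectral radius ρ = 0.9009; 0.9009 < 1, so it converges for any x₀.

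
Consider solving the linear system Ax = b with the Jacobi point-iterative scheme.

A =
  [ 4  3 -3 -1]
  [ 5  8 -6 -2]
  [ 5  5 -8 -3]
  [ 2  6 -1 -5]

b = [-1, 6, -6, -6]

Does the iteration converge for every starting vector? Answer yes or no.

Split A = D + L + U, D = diag(4, 8, -8, -5).
Jacobi: T = -D⁻¹(L+U), T[3,2] = -(-1)/(-5) = -0.2000; T[3,3] = 0.
  T[0,:] = [+0.0000 -0.7500 +0.7500 +0.2500]
  T[1,:] = [-0.6250 +0.0000 +0.7500 +0.2500]
  T[2,:] = [+0.6250 +0.6250 +0.0000 -0.3750]
  T[3,:] = [+0.4000 +1.2000 -0.2000 +0.0000]
|λ(T)| sorted: 1.6828, 0.5738, 0.5738, 0.5471.
spectral radius ρ = 1.6828; 1.6828 > 1 ⇒ diverges.

no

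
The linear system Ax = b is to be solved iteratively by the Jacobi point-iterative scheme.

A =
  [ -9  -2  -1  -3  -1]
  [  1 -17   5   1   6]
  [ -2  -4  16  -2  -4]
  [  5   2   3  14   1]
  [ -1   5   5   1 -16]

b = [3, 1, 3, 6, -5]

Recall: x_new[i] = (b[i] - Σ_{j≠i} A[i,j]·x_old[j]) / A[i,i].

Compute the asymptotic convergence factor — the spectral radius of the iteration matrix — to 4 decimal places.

0.5365

Diagonal D = diag(-9, -17, 16, 14, -16); L, U strict lower/upper.
T_J = -D⁻¹(L+U): T[3,4] = -(1)/(14) = -0.0714; T[3,3] = 0.
  T[0,:] = [+0.0000  -0.2222  -0.1111  -0.3333  -0.1111]
  T[1,:] = [+0.0588  +0.0000  +0.2941  +0.0588  +0.3529]
  T[2,:] = [+0.1250  +0.2500  +0.0000  +0.1250  +0.2500]
  T[3,:] = [-0.3571  -0.1429  -0.2143  +0.0000  -0.0714]
  T[4,:] = [-0.0625  +0.3125  +0.3125  +0.0625  +0.0000]
|roots of det(T-λI)|: 0.5365, 0.3383, 0.3295, 0.3295, 0.2439.
spectral radius ρ = 0.5365; 0.5365 < 1, so it converges for any x₀.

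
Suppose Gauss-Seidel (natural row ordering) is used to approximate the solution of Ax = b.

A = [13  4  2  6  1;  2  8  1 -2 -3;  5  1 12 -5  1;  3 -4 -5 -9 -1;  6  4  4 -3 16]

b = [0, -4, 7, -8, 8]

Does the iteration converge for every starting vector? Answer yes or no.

yes

Let D = diag(13, 8, 12, -9, 16); L, U the strict triangles.
GS T = -(D+L)⁻¹U: row 0 first, T[0,1] = -(4)/(13) = -0.3077; later rows by forward substitution.
  T[0,:] = [+0.0000, -0.3077, -0.1538, -0.4615, -0.0769]
  T[1,:] = [+0.0000, +0.0769, -0.0865, +0.3654, +0.3942]
  T[2,:] = [+0.0000, +0.1218, +0.0713, +0.5785, -0.0841]
  T[3,:] = [+0.0000, -0.2044, -0.0524, -0.6376, -0.2652]
  T[4,:] = [+0.0000, +0.0274, +0.0517, -0.1825, -0.0984]
|eigenvalues of T|: 0.5370, 0.1128, 0.1050, 0.1050, 0.0000.
spectral radius ρ = 0.5370; 0.5370 < 1: convergent.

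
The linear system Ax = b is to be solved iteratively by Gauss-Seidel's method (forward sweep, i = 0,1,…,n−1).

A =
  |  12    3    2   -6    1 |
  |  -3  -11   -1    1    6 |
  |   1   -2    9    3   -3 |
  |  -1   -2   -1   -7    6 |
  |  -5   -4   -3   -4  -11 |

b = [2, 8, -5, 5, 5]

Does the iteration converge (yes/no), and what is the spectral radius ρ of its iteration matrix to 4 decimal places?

yes, ρ = 0.6063

Let D = diag(12, -11, 9, -7, -11); L, U the strict triangles.
T_GS = -(D+L)⁻¹U: row 0 first, T[0,3] = -(-6)/(12) = +0.5000; later rows by forward substitution.
  T[0,:] = [+0.0000  -0.2500  -0.1667  +0.5000  -0.0833]
  T[1,:] = [+0.0000  +0.0682  -0.0455  -0.0455  +0.5682]
  T[2,:] = [+0.0000  +0.0429  +0.0084  -0.3990  +0.4689]
  T[3,:] = [+0.0000  +0.0101  +0.0356  -0.0014  +0.6397]
  T[4,:] = [+0.0000  +0.0735  +0.0770  -0.1014  -0.5292]
moduli |λ_i(T)| = 0.6063, 0.2262, 0.2262, 0.0951, 0.0000.
ρ(T) = max|λ| = 0.6063; 0.6063 < 1 ⇒ converges.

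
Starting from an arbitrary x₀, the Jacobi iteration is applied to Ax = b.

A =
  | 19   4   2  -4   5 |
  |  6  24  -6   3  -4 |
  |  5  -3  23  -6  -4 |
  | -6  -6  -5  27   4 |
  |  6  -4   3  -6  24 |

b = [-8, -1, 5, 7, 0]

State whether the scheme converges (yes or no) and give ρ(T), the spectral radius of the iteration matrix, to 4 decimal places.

yes, ρ = 0.5118

Write A = D+L+U with D = diag(19, 24, 23, 27, 24).
Jacobi: T = -D⁻¹(L+U), T[4,1] = -(-4)/(24) = +0.1667; T[4,4] = 0.
  T[0,:] = [+0.0000  -0.2105  -0.1053  +0.2105  -0.2632]
  T[1,:] = [-0.2500  +0.0000  +0.2500  -0.1250  +0.1667]
  T[2,:] = [-0.2174  +0.1304  +0.0000  +0.2609  +0.1739]
  T[3,:] = [+0.2222  +0.2222  +0.1852  +0.0000  -0.1481]
  T[4,:] = [-0.2500  +0.1667  -0.1250  +0.2500  +0.0000]
|eigenvalues of T|: 0.5118, 0.3485, 0.2830, 0.2830, 0.2215.
spectral radius ρ = 0.5118; 0.5118 < 1 ⇒ converges.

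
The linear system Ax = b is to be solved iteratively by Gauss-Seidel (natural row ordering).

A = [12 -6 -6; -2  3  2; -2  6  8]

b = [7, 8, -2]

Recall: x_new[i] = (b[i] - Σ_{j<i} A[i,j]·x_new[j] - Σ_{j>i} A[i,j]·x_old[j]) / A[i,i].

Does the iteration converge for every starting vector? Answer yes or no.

Diagonal D = diag(12, 3, 8); L, U strict lower/upper.
T_GS = -(D+L)⁻¹U: row 0 first, T[0,1] = -(-6)/(12) = +0.5000; later rows by forward substitution.
  T[0,:] = [+0.0000 +0.5000 +0.5000]
  T[1,:] = [+0.0000 +0.3333 -0.3333]
  T[2,:] = [+0.0000 -0.1250 +0.3750]
moduli |λ_i(T)| = 0.5594, 0.1490, 0.0000.
ρ = 0.5594; 0.5594 < 1 ⇒ converges.

yes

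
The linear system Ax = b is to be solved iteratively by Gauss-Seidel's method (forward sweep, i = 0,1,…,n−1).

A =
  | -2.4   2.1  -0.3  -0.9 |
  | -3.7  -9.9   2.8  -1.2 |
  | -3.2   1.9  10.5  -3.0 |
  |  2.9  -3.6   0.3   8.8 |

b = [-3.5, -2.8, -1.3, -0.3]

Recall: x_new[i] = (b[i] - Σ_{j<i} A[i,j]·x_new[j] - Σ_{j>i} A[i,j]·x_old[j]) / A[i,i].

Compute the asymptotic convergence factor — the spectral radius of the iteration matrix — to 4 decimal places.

0.6093

Split A = D + L + U, D = diag(-2.4, -9.9, 10.5, 8.8).
Gauss-Seidel: T = -(D+L)⁻¹U, row 0 first, T[0,3] = -(-0.9)/(-2.4) = -0.3750; later rows by forward substitution.
  T[0,:] = [+0.0000, +0.8750, -0.1250, -0.3750]
  T[1,:] = [+0.0000, -0.3270, +0.3295, +0.0189]
  T[2,:] = [+0.0000, +0.3258, -0.0977, +0.1680]
  T[3,:] = [+0.0000, -0.4332, +0.1793, +0.1256]
|λ(T)| sorted: 0.6093, 0.1956, 0.1956, 0.0000.
spectral radius ρ = 0.6093; 0.6093 < 1 ⇒ converges.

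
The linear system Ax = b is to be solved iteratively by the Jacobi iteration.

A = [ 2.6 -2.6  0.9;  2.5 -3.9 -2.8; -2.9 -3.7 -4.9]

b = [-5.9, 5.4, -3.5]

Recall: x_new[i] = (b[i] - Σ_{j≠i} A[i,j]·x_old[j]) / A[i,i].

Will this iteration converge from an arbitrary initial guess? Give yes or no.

no

A = D + L + U where D = diag(2.6, -3.9, -4.9).
Jacobi T = -D⁻¹(L+U): T[2,0] = -(-2.9)/(-4.9) = -0.5918; T[2,2] = 0.
  T[0,:] = [+0.0000  +1.0000  -0.3462]
  T[1,:] = [+0.6410  +0.0000  -0.7179]
  T[2,:] = [-0.5918  -0.7551  +0.0000]
|λ(T)| sorted: 1.3514, 0.8107, 0.5408.
spectral radius ρ = 1.3514; 1.3514 > 1: divergent.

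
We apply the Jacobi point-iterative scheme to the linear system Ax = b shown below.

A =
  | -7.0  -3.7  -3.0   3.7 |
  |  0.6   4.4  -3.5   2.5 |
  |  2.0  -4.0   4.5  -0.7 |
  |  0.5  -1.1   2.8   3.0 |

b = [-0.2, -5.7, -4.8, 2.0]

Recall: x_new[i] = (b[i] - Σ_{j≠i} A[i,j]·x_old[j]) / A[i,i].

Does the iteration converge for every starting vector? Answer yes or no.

Let D = diag(-7, 4.4, 4.5, 3); L, U the strict triangles.
T_J = -D⁻¹(L+U): T[0,2] = -(-3)/(-7) = -0.4286; T[0,0] = 0.
  T[0,:] = [+0.0000  -0.5286  -0.4286  +0.5286]
  T[1,:] = [-0.1364  +0.0000  +0.7955  -0.5682]
  T[2,:] = [-0.4444  +0.8889  +0.0000  +0.1556]
  T[3,:] = [-0.1667  +0.3667  -0.9333  +0.0000]
moduli |λ_i(T)| = 1.1967, 0.8121, 0.8121, 0.2616.
ρ = 1.1967; 1.1967 > 1, so it fails to converge.

no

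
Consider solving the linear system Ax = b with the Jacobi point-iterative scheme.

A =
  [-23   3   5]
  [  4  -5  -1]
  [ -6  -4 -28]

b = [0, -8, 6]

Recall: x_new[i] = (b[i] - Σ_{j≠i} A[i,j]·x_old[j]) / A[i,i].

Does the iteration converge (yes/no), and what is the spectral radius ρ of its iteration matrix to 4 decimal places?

yes, ρ = 0.3717

Diagonal D = diag(-23, -5, -28); L, U strict lower/upper.
Jacobi: T = -D⁻¹(L+U), T[2,0] = -(-6)/(-28) = -0.2143; T[2,2] = 0.
  T[0,:] = [+0.0000, +0.1304, +0.2174]
  T[1,:] = [+0.8000, +0.0000, -0.2000]
  T[2,:] = [-0.2143, -0.1429, +0.0000]
eigenvalue magnitudes: 0.3717, 0.2276, 0.2276.
spectral radius ρ = 0.3717; 0.3717 < 1 ⇒ converges.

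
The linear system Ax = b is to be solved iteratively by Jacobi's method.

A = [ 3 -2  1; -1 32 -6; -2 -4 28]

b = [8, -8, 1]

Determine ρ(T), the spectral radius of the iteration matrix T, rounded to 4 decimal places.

Let D = diag(3, 32, 28); L, U the strict triangles.
T_J = -D⁻¹(L+U): T[2,1] = -(-4)/(28) = +0.1429; T[2,2] = 0.
  T[0,:] = [+0.0000, +0.6667, -0.3333]
  T[1,:] = [+0.0312, +0.0000, +0.1875]
  T[2,:] = [+0.0714, +0.1429, +0.0000]
|λ(T)| sorted: 0.2354, 0.1778, 0.1778.
ρ = 0.2354; 0.2354 < 1 ⇒ converges.

0.2354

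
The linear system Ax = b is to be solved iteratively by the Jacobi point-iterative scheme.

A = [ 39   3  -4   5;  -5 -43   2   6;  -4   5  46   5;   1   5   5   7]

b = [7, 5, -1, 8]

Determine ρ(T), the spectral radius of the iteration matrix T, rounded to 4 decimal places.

0.2902

Split A = D + L + U, D = diag(39, -43, 46, 7).
Jacobi T = -D⁻¹(L+U): T[2,1] = -(5)/(46) = -0.1087; T[2,2] = 0.
  T[0,:] = [+0.0000 -0.0769 +0.1026 -0.1282]
  T[1,:] = [-0.1163 +0.0000 +0.0465 +0.1395]
  T[2,:] = [+0.0870 -0.1087 +0.0000 -0.1087]
  T[3,:] = [-0.1429 -0.7143 -0.7143 +0.0000]
|roots of det(T-λI)|: 0.2902, 0.2357, 0.2357, 0.1068.
ρ = 0.2902; 0.2902 < 1, so it converges for any x₀.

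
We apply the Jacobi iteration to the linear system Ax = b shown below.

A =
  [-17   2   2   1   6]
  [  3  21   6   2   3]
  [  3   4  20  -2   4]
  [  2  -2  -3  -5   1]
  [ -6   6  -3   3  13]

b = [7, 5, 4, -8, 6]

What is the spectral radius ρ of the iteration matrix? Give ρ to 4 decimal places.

0.5474

A = D + L + U where D = diag(-17, 21, 20, -5, 13).
Jacobi T = -D⁻¹(L+U): T[3,0] = -(2)/(-5) = +0.4000; T[3,3] = 0.
  T[0,:] = [+0.0000, +0.1176, +0.1176, +0.0588, +0.3529]
  T[1,:] = [-0.1429, +0.0000, -0.2857, -0.0952, -0.1429]
  T[2,:] = [-0.1500, -0.2000, +0.0000, +0.1000, -0.2000]
  T[3,:] = [+0.4000, -0.4000, -0.6000, +0.0000, +0.2000]
  T[4,:] = [+0.4615, -0.4615, +0.2308, -0.2308, +0.0000]
|λ(T)| sorted: 0.5474, 0.4563, 0.3991, 0.3991, 0.2077.
ρ(T) = max|λ| = 0.5474; 0.5474 < 1, so it converges for any x₀.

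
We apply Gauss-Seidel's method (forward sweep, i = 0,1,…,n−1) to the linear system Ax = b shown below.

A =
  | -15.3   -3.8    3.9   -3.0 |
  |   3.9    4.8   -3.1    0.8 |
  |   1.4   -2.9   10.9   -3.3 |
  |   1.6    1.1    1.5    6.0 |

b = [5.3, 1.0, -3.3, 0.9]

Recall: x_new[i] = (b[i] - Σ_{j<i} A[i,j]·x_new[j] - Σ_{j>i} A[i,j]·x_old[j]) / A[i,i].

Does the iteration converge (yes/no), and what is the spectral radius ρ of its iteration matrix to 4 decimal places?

yes, ρ = 0.3078

Split A = D + L + U, D = diag(-15.3, 4.8, 10.9, 6).
Gauss-Seidel: T = -(D+L)⁻¹U, row 0 first, T[0,2] = -(3.9)/(-15.3) = +0.2549; later rows by forward substitution.
  T[0,:] = [+0.0000, -0.2484, +0.2549, -0.1961]
  T[1,:] = [+0.0000, +0.2018, +0.4387, -0.0074]
  T[2,:] = [+0.0000, +0.0856, +0.0840, +0.3260]
  T[3,:] = [+0.0000, +0.0078, -0.1694, -0.0279]
|roots of det(T-λI)|: 0.3078, 0.2051, 0.2051, 0.0000.
ρ(T) = max|λ| = 0.3078; 0.3078 < 1, so it converges for any x₀.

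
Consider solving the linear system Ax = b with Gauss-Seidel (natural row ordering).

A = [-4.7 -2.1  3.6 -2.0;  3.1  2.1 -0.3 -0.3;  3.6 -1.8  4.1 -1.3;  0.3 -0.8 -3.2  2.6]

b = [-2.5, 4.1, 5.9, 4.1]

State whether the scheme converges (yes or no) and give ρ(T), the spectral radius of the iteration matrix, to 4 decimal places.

yes, ρ = 0.8642

Split A = D + L + U, D = diag(-4.7, 2.1, 4.1, 2.6).
GS T = -(D+L)⁻¹U: row 0 first, T[0,3] = -(-2)/(-4.7) = -0.4255; later rows by forward substitution.
  T[0,:] = [+0.0000  -0.4468  +0.7660  -0.4255]
  T[1,:] = [+0.0000  +0.6596  -0.9878  +0.7710]
  T[2,:] = [+0.0000  +0.6819  -1.1062  +1.0292]
  T[3,:] = [+0.0000  +1.0937  -1.7539  +1.5531]
moduli |λ_i(T)| = 0.8642, 0.2305, 0.0117, 0.0000.
spectral radius ρ = 0.8642; 0.8642 < 1 ⇒ converges.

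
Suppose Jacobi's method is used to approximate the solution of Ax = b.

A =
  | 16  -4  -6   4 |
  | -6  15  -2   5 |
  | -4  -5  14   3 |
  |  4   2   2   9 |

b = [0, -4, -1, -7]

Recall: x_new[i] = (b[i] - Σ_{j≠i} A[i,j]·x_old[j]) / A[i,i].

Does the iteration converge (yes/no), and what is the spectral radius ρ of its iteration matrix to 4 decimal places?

Split A = D + L + U, D = diag(16, 15, 14, 9).
Jacobi T = -D⁻¹(L+U): T[2,3] = -(3)/(14) = -0.2143; T[2,2] = 0.
  T[0,:] = [+0.0000, +0.2500, +0.3750, -0.2500]
  T[1,:] = [+0.4000, +0.0000, +0.1333, -0.3333]
  T[2,:] = [+0.2857, +0.3571, +0.0000, -0.2143]
  T[3,:] = [-0.4444, -0.2222, -0.2222, +0.0000]
|roots of det(T-λI)|: 0.8722, 0.3465, 0.3017, 0.3017.
ρ(T) = max|λ| = 0.8722; 0.8722 < 1, so it converges for any x₀.

yes, ρ = 0.8722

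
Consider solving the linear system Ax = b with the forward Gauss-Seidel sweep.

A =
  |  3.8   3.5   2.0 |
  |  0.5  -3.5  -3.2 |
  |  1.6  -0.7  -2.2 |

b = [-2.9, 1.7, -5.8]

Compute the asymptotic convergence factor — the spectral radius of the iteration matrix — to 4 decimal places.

A = D + L + U where D = diag(3.8, -3.5, -2.2).
GS T = -(D+L)⁻¹U: row 0 first, T[0,1] = -(3.5)/(3.8) = -0.9211; later rows by forward substitution.
  T[0,:] = [+0.0000 -0.9211 -0.5263]
  T[1,:] = [+0.0000 -0.1316 -0.9895]
  T[2,:] = [+0.0000 -0.6280 -0.0679]
|λ(T)| sorted: 0.8887, 0.6892, 0.0000.
ρ(T) = max|λ| = 0.8887; 0.8887 < 1 ⇒ converges.

0.8887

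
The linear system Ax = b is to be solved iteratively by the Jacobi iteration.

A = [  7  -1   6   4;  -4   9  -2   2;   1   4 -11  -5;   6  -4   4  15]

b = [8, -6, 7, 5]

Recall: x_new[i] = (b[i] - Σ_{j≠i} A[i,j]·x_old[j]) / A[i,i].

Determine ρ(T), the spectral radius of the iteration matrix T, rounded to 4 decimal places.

Split A = D + L + U, D = diag(7, 9, -11, 15).
T_J = -D⁻¹(L+U): T[3,0] = -(6)/(15) = -0.4000; T[3,3] = 0.
  T[0,:] = [+0.0000 +0.1429 -0.8571 -0.5714]
  T[1,:] = [+0.4444 +0.0000 +0.2222 -0.2222]
  T[2,:] = [+0.0909 +0.3636 +0.0000 -0.4545]
  T[3,:] = [-0.4000 +0.2667 -0.2667 +0.0000]
eigenvalue magnitudes: 0.8742, 0.6056, 0.6056, 0.0492.
spectral radius ρ = 0.8742; 0.8742 < 1 ⇒ converges.

0.8742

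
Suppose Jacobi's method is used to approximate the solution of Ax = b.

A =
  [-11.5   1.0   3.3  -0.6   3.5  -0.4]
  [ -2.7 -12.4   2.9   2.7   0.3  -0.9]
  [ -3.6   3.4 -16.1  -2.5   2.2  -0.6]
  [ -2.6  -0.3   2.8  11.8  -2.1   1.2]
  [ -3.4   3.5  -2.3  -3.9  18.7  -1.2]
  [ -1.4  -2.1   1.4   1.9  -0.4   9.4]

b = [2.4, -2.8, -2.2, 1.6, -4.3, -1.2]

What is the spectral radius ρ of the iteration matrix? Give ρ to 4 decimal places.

0.5039

Split A = D + L + U, D = diag(-11.5, -12.4, -16.1, 11.8, 18.7, 9.4).
Jacobi: T = -D⁻¹(L+U), T[4,1] = -(3.5)/(18.7) = -0.1872; T[4,4] = 0.
  T[0,:] = [+0.0000 +0.0870 +0.2870 -0.0522 +0.3043 -0.0348]
  T[1,:] = [-0.2177 +0.0000 +0.2339 +0.2177 +0.0242 -0.0726]
  T[2,:] = [-0.2236 +0.2112 +0.0000 -0.1553 +0.1366 -0.0373]
  T[3,:] = [+0.2203 +0.0254 -0.2373 +0.0000 +0.1780 -0.1017]
  T[4,:] = [+0.1818 -0.1872 +0.1230 +0.2086 +0.0000 +0.0642]
  T[5,:] = [+0.1489 +0.2234 -0.1489 -0.2021 +0.0426 +0.0000]
|eigenvalues of T|: 0.5039, 0.2698, 0.2413, 0.2413, 0.1376, 0.1376.
ρ(T) = max|λ| = 0.5039; 0.5039 < 1: convergent.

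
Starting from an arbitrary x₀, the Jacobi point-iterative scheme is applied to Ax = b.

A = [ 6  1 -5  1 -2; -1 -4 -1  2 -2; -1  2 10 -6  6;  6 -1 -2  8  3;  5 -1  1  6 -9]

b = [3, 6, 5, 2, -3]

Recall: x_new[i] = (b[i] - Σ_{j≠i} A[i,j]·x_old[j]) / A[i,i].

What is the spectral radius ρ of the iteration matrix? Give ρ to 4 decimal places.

A = D + L + U where D = diag(6, -4, 10, 8, -9).
Jacobi T = -D⁻¹(L+U): T[0,1] = -(1)/(6) = -0.1667; T[0,0] = 0.
  T[0,:] = [+0.0000 -0.1667 +0.8333 -0.1667 +0.3333]
  T[1,:] = [-0.2500 +0.0000 -0.2500 +0.5000 -0.5000]
  T[2,:] = [+0.1000 -0.2000 +0.0000 +0.6000 -0.6000]
  T[3,:] = [-0.7500 +0.1250 +0.2500 +0.0000 -0.3750]
  T[4,:] = [+0.5556 -0.1111 +0.1111 +0.6667 +0.0000]
|λ(T)| sorted: 1.1342, 0.8006, 0.8006, 0.3506, 0.0765.
ρ(T) = max|λ| = 1.1342; 1.1342 > 1: divergent.

1.1342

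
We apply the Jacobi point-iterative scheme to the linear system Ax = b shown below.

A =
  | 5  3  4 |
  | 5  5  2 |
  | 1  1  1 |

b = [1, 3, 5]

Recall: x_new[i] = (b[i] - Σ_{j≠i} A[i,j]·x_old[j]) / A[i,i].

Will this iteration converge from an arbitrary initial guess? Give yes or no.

A = D + L + U where D = diag(5, 5, 1).
T_J = -D⁻¹(L+U): T[1,0] = -(5)/(5) = -1.0000; T[1,1] = 0.
  T[0,:] = [+0.0000 -0.6000 -0.8000]
  T[1,:] = [-1.0000 +0.0000 -0.4000]
  T[2,:] = [-1.0000 -1.0000 +0.0000]
eigenvalue magnitudes: 1.5693, 0.8141, 0.8141.
ρ = 1.5693; 1.5693 > 1 ⇒ diverges.

no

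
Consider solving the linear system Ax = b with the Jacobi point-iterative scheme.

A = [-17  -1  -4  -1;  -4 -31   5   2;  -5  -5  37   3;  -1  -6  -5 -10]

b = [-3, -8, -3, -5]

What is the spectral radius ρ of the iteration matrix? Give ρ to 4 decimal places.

A = D + L + U where D = diag(-17, -31, 37, -10).
T_J = -D⁻¹(L+U): T[1,2] = -(5)/(-31) = +0.1613; T[1,1] = 0.
  T[0,:] = [+0.0000  -0.0588  -0.2353  -0.0588]
  T[1,:] = [-0.1290  +0.0000  +0.1613  +0.0645]
  T[2,:] = [+0.1351  +0.1351  +0.0000  -0.0811]
  T[3,:] = [-0.1000  -0.6000  -0.5000  +0.0000]
moduli |λ_i(T)| = 0.1961, 0.1534, 0.1534, 0.0978.
ρ = 0.1961; 0.1961 < 1, so it converges for any x₀.

0.1961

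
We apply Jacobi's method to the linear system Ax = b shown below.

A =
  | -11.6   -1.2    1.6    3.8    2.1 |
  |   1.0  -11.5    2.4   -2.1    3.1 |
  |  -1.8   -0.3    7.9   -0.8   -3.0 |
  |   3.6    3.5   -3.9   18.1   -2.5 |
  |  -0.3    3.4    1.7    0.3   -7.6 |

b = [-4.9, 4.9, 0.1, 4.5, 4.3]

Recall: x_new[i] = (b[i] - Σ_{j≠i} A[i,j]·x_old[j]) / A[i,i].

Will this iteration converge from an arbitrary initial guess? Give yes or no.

yes

A = D + L + U where D = diag(-11.6, -11.5, 7.9, 18.1, -7.6).
Jacobi T = -D⁻¹(L+U): T[0,1] = -(-1.2)/(-11.6) = -0.1034; T[0,0] = 0.
  T[0,:] = [+0.0000 -0.1034 +0.1379 +0.3276 +0.1810]
  T[1,:] = [+0.0870 +0.0000 +0.2087 -0.1826 +0.2696]
  T[2,:] = [+0.2278 +0.0380 +0.0000 +0.1013 +0.3797]
  T[3,:] = [-0.1989 -0.1934 +0.2155 +0.0000 +0.1381]
  T[4,:] = [-0.0395 +0.4474 +0.2237 +0.0395 +0.0000]
eigenvalue magnitudes: 0.5715, 0.3374, 0.3374, 0.2158, 0.2158.
ρ(T) = max|λ| = 0.5715; 0.5715 < 1: convergent.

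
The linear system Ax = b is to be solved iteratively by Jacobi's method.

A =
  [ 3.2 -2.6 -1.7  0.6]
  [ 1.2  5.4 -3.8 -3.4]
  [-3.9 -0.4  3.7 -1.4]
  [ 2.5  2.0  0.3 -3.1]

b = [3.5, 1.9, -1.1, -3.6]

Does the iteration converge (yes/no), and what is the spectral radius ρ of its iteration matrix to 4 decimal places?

Write A = D+L+U with D = diag(3.2, 5.4, 3.7, -3.1).
T_J = -D⁻¹(L+U): T[0,2] = -(-1.7)/(3.2) = +0.5312; T[0,0] = 0.
  T[0,:] = [+0.0000, +0.8125, +0.5312, -0.1875]
  T[1,:] = [-0.2222, +0.0000, +0.7037, +0.6296]
  T[2,:] = [+1.0541, +0.1081, +0.0000, +0.3784]
  T[3,:] = [+0.8065, +0.6452, +0.0968, +0.0000]
|roots of det(T-λI)|: 1.3161, 1.0274, 1.0274, 0.0516.
spectral radius ρ = 1.3161; 1.3161 > 1: divergent.

no, ρ = 1.3161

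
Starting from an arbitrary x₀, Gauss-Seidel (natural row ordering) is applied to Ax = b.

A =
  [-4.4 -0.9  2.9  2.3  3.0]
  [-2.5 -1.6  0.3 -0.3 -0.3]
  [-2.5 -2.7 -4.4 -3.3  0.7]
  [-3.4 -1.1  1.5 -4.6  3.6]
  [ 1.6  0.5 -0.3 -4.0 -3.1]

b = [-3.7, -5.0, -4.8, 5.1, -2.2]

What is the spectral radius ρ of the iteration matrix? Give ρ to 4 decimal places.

1.5107

Let D = diag(-4.4, -1.6, -4.4, -4.6, -3.1); L, U the strict triangles.
GS T = -(D+L)⁻¹U: row 0 first, T[0,4] = -(3)/(-4.4) = +0.6818; later rows by forward substitution.
  T[0,:] = [+0.0000, -0.2045, +0.6591, +0.5227, +0.6818]
  T[1,:] = [+0.0000, +0.3196, -0.8423, -1.0043, -1.2528]
  T[2,:] = [+0.0000, -0.0799, +0.1424, -0.4308, +0.5405]
  T[3,:] = [+0.0000, +0.0487, -0.2393, -0.2867, +0.7545]
  T[4,:] = [+0.0000, -0.1091, +0.4993, +0.5194, -0.8760]
eigenvalue magnitudes: 1.5107, 0.7386, 0.1020, 0.1020, 0.0000.
spectral radius ρ = 1.5107; 1.5107 > 1 ⇒ diverges.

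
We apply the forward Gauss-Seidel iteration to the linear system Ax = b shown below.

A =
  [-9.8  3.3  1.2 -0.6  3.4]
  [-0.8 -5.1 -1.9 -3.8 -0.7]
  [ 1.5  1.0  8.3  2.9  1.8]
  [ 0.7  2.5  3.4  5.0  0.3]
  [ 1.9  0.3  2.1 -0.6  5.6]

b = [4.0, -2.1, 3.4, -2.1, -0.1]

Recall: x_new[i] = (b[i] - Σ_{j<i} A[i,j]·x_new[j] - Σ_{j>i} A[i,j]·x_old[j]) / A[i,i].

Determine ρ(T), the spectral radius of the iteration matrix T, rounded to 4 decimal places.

Diagonal D = diag(-9.8, -5.1, 8.3, 5, 5.6); L, U strict lower/upper.
Gauss-Seidel: T = -(D+L)⁻¹U, row 0 first, T[0,2] = -(1.2)/(-9.8) = +0.1224; later rows by forward substitution.
  T[0,:] = [+0.0000  +0.3367  +0.1224  -0.0612  +0.3469]
  T[1,:] = [+0.0000  -0.0528  -0.3918  -0.7355  -0.1917]
  T[2,:] = [+0.0000  -0.0545  +0.0251  -0.2497  -0.2565]
  T[3,:] = [+0.0000  +0.0163  +0.1617  +0.5461  +0.1617]
  T[4,:] = [+0.0000  -0.0892  -0.0126  +0.2123  +0.0061]
moduli |λ_i(T)| = 0.5121, 0.2202, 0.1911, 0.0414, 0.0000.
ρ(T) = max|λ| = 0.5121; 0.5121 < 1: convergent.

0.5121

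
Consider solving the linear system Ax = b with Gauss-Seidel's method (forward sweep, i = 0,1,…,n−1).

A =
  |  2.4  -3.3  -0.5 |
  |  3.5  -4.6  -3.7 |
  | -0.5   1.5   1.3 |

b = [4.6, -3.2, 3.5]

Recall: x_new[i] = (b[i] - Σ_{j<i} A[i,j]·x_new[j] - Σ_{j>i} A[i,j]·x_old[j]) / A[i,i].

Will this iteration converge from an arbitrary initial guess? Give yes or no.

no

Diagonal D = diag(2.4, -4.6, 1.3); L, U strict lower/upper.
Gauss-Seidel: T = -(D+L)⁻¹U, row 0 first, T[0,2] = -(-0.5)/(2.4) = +0.2083; later rows by forward substitution.
  T[0,:] = [+0.0000 +1.3750 +0.2083]
  T[1,:] = [+0.0000 +1.0462 -0.6458]
  T[2,:] = [+0.0000 -0.6783 +0.8253]
|roots of det(T-λI)|: 1.6068, 0.2647, 0.0000.
spectral radius ρ = 1.6068; 1.6068 > 1, so it fails to converge.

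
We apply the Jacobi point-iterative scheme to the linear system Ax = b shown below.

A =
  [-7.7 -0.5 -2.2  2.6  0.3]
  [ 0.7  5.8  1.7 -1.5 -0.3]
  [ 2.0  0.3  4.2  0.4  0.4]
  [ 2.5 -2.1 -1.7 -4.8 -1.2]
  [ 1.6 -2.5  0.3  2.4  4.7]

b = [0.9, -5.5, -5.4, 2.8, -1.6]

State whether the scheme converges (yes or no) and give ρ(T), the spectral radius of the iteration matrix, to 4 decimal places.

Diagonal D = diag(-7.7, 5.8, 4.2, -4.8, 4.7); L, U strict lower/upper.
T_J = -D⁻¹(L+U): T[0,4] = -(0.3)/(-7.7) = +0.0390; T[0,0] = 0.
  T[0,:] = [+0.0000  -0.0649  -0.2857  +0.3377  +0.0390]
  T[1,:] = [-0.1207  +0.0000  -0.2931  +0.2586  +0.0517]
  T[2,:] = [-0.4762  -0.0714  +0.0000  -0.0952  -0.0952]
  T[3,:] = [+0.5208  -0.4375  -0.3542  +0.0000  -0.2500]
  T[4,:] = [-0.3404  +0.5319  -0.0638  -0.5106  +0.0000]
moduli |λ_i(T)| = 0.6076, 0.4617, 0.4617, 0.3148, 0.0423.
ρ(T) = max|λ| = 0.6076; 0.6076 < 1 ⇒ converges.

yes, ρ = 0.6076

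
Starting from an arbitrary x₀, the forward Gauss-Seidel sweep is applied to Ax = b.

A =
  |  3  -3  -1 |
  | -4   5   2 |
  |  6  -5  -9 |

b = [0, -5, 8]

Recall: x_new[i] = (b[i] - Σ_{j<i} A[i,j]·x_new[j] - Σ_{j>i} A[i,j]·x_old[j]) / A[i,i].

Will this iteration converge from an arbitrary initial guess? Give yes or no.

Write A = D+L+U with D = diag(3, 5, -9).
GS T = -(D+L)⁻¹U: row 0 first, T[0,1] = -(-3)/(3) = +1.0000; later rows by forward substitution.
  T[0,:] = [+0.0000, +1.0000, +0.3333]
  T[1,:] = [+0.0000, +0.8000, -0.1333]
  T[2,:] = [+0.0000, +0.2222, +0.2963]
eigenvalue magnitudes: 0.7320, 0.3643, 0.0000.
spectral radius ρ = 0.7320; 0.7320 < 1, so it converges for any x₀.

yes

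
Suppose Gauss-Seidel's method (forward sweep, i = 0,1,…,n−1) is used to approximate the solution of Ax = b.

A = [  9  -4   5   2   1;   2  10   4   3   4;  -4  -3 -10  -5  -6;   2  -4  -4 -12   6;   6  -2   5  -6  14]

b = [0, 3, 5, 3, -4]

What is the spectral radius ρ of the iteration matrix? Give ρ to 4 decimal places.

Let D = diag(9, 10, -10, -12, 14); L, U the strict triangles.
GS T = -(D+L)⁻¹U: row 0 first, T[0,3] = -(2)/(9) = -0.2222; later rows by forward substitution.
  T[0,:] = [+0.0000, +0.4444, -0.5556, -0.2222, -0.1111]
  T[1,:] = [+0.0000, -0.0889, -0.2889, -0.2556, -0.3778]
  T[2,:] = [+0.0000, -0.1511, +0.3089, -0.3344, -0.4422]
  T[3,:] = [+0.0000, +0.1541, -0.0993, +0.1596, +0.7548]
  T[4,:] = [+0.0000, -0.0832, +0.0440, +0.2466, +0.4751]
|λ(T)| sorted: 0.7745, 0.4477, 0.2344, 0.2344, 0.0000.
spectral radius ρ = 0.7745; 0.7745 < 1 ⇒ converges.

0.7745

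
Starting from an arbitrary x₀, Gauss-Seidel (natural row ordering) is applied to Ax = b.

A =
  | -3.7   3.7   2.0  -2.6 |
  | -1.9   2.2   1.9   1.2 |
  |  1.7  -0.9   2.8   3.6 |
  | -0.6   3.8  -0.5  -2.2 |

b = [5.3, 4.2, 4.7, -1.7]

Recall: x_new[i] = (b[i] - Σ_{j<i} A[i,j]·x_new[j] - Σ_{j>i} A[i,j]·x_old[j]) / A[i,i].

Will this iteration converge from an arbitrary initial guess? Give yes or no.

no

Diagonal D = diag(-3.7, 2.2, 2.8, -2.2); L, U strict lower/upper.
GS T = -(D+L)⁻¹U: row 0 first, T[0,1] = -(3.7)/(-3.7) = +1.0000; later rows by forward substitution.
  T[0,:] = [+0.0000 +1.0000 +0.5405 -0.7027]
  T[1,:] = [+0.0000 +0.8636 -0.3968 -1.1523]
  T[2,:] = [+0.0000 -0.3295 -0.4557 -1.2295]
  T[3,:] = [+0.0000 +1.2939 -0.7292 -1.5193]
moduli |λ_i(T)| = 1.5804, 0.4377, 0.4377, 0.0000.
ρ(T) = max|λ| = 1.5804; 1.5804 > 1: divergent.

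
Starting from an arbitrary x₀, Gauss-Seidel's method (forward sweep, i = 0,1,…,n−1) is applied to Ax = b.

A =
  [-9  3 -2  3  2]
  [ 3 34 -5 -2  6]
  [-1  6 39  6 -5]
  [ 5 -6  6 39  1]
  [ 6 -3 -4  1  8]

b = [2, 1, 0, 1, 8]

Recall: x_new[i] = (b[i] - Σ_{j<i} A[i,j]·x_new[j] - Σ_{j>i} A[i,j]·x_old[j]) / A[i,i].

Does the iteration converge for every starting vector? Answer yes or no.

A = D + L + U where D = diag(-9, 34, 39, 39, 8).
Gauss-Seidel: T = -(D+L)⁻¹U, row 0 first, T[0,3] = -(3)/(-9) = +0.3333; later rows by forward substitution.
  T[0,:] = [+0.0000  +0.3333  -0.2222  +0.3333  +0.2222]
  T[1,:] = [+0.0000  -0.0294  +0.1667  +0.0294  -0.1961]
  T[2,:] = [+0.0000  +0.0131  -0.0313  -0.1498  +0.1641]
  T[3,:] = [+0.0000  -0.0493  +0.0590  -0.0152  -0.1095]
  T[4,:] = [+0.0000  -0.2483  +0.2061  -0.3120  -0.1445]
moduli |λ_i(T)| = 0.4502, 0.1755, 0.0779, 0.0236, 0.0000.
ρ = 0.4502; 0.4502 < 1: convergent.

yes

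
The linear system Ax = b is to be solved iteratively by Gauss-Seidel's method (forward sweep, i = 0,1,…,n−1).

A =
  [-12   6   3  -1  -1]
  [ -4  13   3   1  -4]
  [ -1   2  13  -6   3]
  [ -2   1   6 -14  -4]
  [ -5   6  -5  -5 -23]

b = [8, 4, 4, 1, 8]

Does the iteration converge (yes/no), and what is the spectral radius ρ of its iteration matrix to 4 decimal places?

yes, ρ = 0.5161

Diagonal D = diag(-12, 13, 13, -14, -23); L, U strict lower/upper.
T_GS = -(D+L)⁻¹U: row 0 first, T[0,4] = -(-1)/(-12) = -0.0833; later rows by forward substitution.
  T[0,:] = [+0.0000  +0.5000  +0.2500  -0.0833  -0.0833]
  T[1,:] = [+0.0000  +0.1538  -0.1538  -0.1026  +0.2821]
  T[2,:] = [+0.0000  +0.0148  +0.0429  +0.4709  -0.2806]
  T[3,:] = [+0.0000  -0.0541  -0.0283  +0.2064  -0.3739]
  T[4,:] = [+0.0000  -0.0600  -0.0977  -0.1559  +0.2340]
|roots of det(T-λI)|: 0.5161, 0.1906, 0.1834, 0.1834, 0.0000.
ρ(T) = max|λ| = 0.5161; 0.5161 < 1, so it converges for any x₀.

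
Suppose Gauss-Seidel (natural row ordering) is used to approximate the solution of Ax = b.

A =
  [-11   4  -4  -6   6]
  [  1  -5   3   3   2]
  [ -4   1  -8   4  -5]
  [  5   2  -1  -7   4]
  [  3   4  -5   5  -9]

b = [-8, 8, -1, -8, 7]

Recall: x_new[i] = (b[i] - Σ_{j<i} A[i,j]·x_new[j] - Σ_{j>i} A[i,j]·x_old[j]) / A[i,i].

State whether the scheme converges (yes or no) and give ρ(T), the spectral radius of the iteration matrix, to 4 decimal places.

no, ρ = 1.3041

Let D = diag(-11, -5, -8, -7, -9); L, U the strict triangles.
Gauss-Seidel: T = -(D+L)⁻¹U, row 0 first, T[0,3] = -(-6)/(-11) = -0.5455; later rows by forward substitution.
  T[0,:] = [+0.0000 +0.3636 -0.3636 -0.5455 +0.5455]
  T[1,:] = [+0.0000 +0.0727 +0.5273 +0.4909 +0.5091]
  T[2,:] = [+0.0000 -0.1727 +0.2477 +0.8341 -0.8341]
  T[3,:] = [+0.0000 +0.3052 -0.1445 -0.3685 +1.2256]
  T[4,:] = [+0.0000 +0.4190 -0.1048 -0.6317 +1.5524]
|roots of det(T-λI)|: 1.3041, 0.3695, 0.3695, 0.1167, 0.0000.
spectral radius ρ = 1.3041; 1.3041 > 1: divergent.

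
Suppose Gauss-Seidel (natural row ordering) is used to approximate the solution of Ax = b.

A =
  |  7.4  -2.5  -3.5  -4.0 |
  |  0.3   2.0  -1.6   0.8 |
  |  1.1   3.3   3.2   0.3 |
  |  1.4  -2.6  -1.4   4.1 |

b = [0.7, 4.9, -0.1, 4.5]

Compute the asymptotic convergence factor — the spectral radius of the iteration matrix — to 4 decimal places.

A = D + L + U where D = diag(7.4, 2, 3.2, 4.1).
Gauss-Seidel: T = -(D+L)⁻¹U, row 0 first, T[0,2] = -(-3.5)/(7.4) = +0.4730; later rows by forward substitution.
  T[0,:] = [+0.0000, +0.3378, +0.4730, +0.5405]
  T[1,:] = [+0.0000, -0.0507, +0.7291, -0.4811]
  T[2,:] = [+0.0000, -0.0639, -0.9144, +0.2166]
  T[3,:] = [+0.0000, -0.1693, -0.0114, -0.4157]
eigenvalue magnitudes: 0.9187, 0.4817, 0.0196, 0.0000.
ρ = 0.9187; 0.9187 < 1, so it converges for any x₀.

0.9187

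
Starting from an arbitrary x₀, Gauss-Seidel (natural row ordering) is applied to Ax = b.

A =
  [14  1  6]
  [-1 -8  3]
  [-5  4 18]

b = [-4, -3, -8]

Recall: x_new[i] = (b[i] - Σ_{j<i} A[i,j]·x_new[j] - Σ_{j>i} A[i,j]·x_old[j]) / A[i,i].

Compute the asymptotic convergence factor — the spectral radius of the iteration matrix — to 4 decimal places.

0.1584

A = D + L + U where D = diag(14, -8, 18).
Gauss-Seidel: T = -(D+L)⁻¹U, row 0 first, T[0,2] = -(6)/(14) = -0.4286; later rows by forward substitution.
  T[0,:] = [+0.0000 -0.0714 -0.4286]
  T[1,:] = [+0.0000 +0.0089 +0.4286]
  T[2,:] = [+0.0000 -0.0218 -0.2143]
eigenvalue magnitudes: 0.1584, 0.0470, 0.0000.
spectral radius ρ = 0.1584; 0.1584 < 1: convergent.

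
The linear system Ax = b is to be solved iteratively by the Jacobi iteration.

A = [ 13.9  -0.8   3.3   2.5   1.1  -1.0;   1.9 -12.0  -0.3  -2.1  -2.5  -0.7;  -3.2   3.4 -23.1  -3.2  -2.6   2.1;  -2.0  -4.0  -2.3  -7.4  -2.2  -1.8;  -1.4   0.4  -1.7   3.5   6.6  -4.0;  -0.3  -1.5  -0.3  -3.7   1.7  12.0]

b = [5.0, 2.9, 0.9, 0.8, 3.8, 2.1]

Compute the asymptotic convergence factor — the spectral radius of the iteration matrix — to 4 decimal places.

Write A = D+L+U with D = diag(13.9, -12, -23.1, -7.4, 6.6, 12).
Jacobi T = -D⁻¹(L+U): T[1,5] = -(-0.7)/(-12) = -0.0583; T[1,1] = 0.
  T[0,:] = [+0.0000 +0.0576 -0.2374 -0.1799 -0.0791 +0.0719]
  T[1,:] = [+0.1583 +0.0000 -0.0250 -0.1750 -0.2083 -0.0583]
  T[2,:] = [-0.1385 +0.1472 +0.0000 -0.1385 -0.1126 +0.0909]
  T[3,:] = [-0.2703 -0.5405 -0.3108 +0.0000 -0.2973 -0.2432]
  T[4,:] = [+0.2121 -0.0606 +0.2576 -0.5303 +0.0000 +0.6061]
  T[5,:] = [+0.0250 +0.1250 +0.0250 +0.3083 -0.1417 +0.0000]
|eigenvalues of T|: 0.6555, 0.4915, 0.4915, 0.3292, 0.3010, 0.1959.
spectral radius ρ = 0.6555; 0.6555 < 1, so it converges for any x₀.

0.6555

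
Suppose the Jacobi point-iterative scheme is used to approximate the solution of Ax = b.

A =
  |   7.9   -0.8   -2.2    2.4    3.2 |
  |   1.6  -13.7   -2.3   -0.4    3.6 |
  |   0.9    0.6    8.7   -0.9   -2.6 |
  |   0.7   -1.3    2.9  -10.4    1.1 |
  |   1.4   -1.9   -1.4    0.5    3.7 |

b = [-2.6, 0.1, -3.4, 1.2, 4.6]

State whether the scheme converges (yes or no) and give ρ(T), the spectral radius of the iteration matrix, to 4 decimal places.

yes, ρ = 0.6919

Split A = D + L + U, D = diag(7.9, -13.7, 8.7, -10.4, 3.7).
Jacobi T = -D⁻¹(L+U): T[4,3] = -(0.5)/(3.7) = -0.1351; T[4,4] = 0.
  T[0,:] = [+0.0000 +0.1013 +0.2785 -0.3038 -0.4051]
  T[1,:] = [+0.1168 +0.0000 -0.1679 -0.0292 +0.2628]
  T[2,:] = [-0.1034 -0.0690 +0.0000 +0.1034 +0.2989]
  T[3,:] = [+0.0673 -0.1250 +0.2788 +0.0000 +0.1058]
  T[4,:] = [-0.3784 +0.5135 +0.3784 -0.1351 +0.0000]
|eigenvalues of T|: 0.6919, 0.5154, 0.2914, 0.1661, 0.1661.
spectral radius ρ = 0.6919; 0.6919 < 1: convergent.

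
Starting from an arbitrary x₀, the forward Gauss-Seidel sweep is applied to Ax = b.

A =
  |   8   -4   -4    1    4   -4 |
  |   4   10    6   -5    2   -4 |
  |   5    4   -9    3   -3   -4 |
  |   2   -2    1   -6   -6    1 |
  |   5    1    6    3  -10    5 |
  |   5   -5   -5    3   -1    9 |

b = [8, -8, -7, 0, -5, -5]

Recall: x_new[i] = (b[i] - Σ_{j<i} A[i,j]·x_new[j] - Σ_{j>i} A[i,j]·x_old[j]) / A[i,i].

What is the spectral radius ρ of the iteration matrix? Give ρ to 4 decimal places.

Diagonal D = diag(8, 10, -9, -6, -10, 9); L, U strict lower/upper.
Gauss-Seidel: T = -(D+L)⁻¹U, row 0 first, T[0,2] = -(-4)/(8) = +0.5000; later rows by forward substitution.
  T[0,:] = [+0.0000, +0.5000, +0.5000, -0.1250, -0.5000, +0.5000]
  T[1,:] = [+0.0000, -0.2000, -0.8000, +0.5500, +0.0000, +0.2000]
  T[2,:] = [+0.0000, +0.1889, -0.0778, +0.5083, -0.6111, -0.0778]
  T[3,:] = [+0.0000, +0.2648, +0.4204, -0.1403, -1.2685, +0.2537]
  T[4,:] = [+0.0000, +0.4228, +0.2494, +0.2554, -0.9972, +0.7994]
  T[5,:] = [+0.0000, -0.3252, -0.8778, +0.7325, +0.2503, -0.2056]
|λ(T)| sorted: 1.5345, 0.7590, 0.7590, 0.1773, 0.1773, 0.0000.
spectral radius ρ = 1.5345; 1.5345 > 1, so it fails to converge.

1.5345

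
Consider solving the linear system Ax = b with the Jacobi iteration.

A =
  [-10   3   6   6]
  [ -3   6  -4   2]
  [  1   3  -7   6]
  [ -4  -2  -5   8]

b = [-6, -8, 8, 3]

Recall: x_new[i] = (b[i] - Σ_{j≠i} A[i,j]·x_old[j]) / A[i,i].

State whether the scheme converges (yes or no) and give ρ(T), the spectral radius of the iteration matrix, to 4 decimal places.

no, ρ = 1.3082

Split A = D + L + U, D = diag(-10, 6, -7, 8).
Jacobi: T = -D⁻¹(L+U), T[0,3] = -(6)/(-10) = +0.6000; T[0,0] = 0.
  T[0,:] = [+0.0000  +0.3000  +0.6000  +0.6000]
  T[1,:] = [+0.5000  +0.0000  +0.6667  -0.3333]
  T[2,:] = [+0.1429  +0.4286  +0.0000  +0.8571]
  T[3,:] = [+0.5000  +0.2500  +0.6250  +0.0000]
moduli |λ_i(T)| = 1.3082, 0.8043, 0.4287, 0.0752.
ρ(T) = max|λ| = 1.3082; 1.3082 > 1, so it fails to converge.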